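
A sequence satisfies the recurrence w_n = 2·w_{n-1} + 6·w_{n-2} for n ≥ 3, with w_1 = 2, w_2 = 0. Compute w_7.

Applying the relation repeatedly:
w_3 = 12;  w_4 = 24;  w_5 = 120;  w_6 = 384;  w_7 = 1488.

1488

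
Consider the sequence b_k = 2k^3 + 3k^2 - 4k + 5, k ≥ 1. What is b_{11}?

b_{11} = 2·11^3 + 3·11^2 - 4·11 + 5 = 2986.

2986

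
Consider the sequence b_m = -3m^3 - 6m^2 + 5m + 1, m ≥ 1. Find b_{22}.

-34737

b_{22} = -3·22^3 - 6·22^2 + 5·22 + 1 = -34737.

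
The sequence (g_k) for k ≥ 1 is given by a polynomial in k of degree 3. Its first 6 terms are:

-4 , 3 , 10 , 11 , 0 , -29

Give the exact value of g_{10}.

-445

1st diffs: 7, 7, 1, -11, -29.
2nd diffs: 0, -6, -12, -18.
3rd diffs: -6, -6, -6 (constant).
So g_k = -k^3 + 6k^2 - 4k - 5.
Evaluating at k = 10 gives g_{10} = -445.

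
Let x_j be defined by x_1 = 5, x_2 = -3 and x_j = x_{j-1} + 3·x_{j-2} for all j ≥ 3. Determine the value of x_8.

309

Applying the relation repeatedly:
x_3 = 12;  x_4 = 3;  x_5 = 39;  x_6 = 48;  x_7 = 165;  x_8 = 309.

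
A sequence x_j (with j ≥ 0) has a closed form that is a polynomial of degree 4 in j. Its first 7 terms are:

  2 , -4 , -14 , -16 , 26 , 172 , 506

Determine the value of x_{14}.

1st diffs: -6, -10, -2, 42, 146, 334.
2nd diffs: -4, 8, 44, 104, 188.
3rd diffs: 12, 36, 60, 84.
4th diffs: 24, 24, 24 (constant).
So x_j = j^4 - 4j^3 + 3j^2 - 6j + 2.
Evaluating at j = 14 gives x_{14} = 27946.

27946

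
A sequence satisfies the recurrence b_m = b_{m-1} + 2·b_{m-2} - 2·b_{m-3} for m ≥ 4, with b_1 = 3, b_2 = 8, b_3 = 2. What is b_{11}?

-28

Iterate the recurrence:
b_4 = 12, b_5 = 0, b_6 = 20, b_7 = -4, b_8 = 36, b_9 = -12, b_{10} = 68, b_{11} = -28.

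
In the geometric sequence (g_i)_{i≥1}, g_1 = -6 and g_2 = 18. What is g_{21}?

Common ratio r = -3.
g_i = (-6)·(-3)^(i-1).
g_{21} = (-6)·(-3)^20 = -20920706406.

-20920706406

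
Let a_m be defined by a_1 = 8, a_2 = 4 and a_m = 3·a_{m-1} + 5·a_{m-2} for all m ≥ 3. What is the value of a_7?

13672

Compute successive terms:
a_3 = 52  a_4 = 176  a_5 = 788  a_6 = 3244  a_7 = 13672.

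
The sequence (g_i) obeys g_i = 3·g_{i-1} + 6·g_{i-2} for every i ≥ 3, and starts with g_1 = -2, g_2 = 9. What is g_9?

145395

Step forward from the initial values:
g_3 = 15; g_4 = 99; g_5 = 387; g_6 = 1755; g_7 = 7587; g_8 = 33291; g_9 = 145395.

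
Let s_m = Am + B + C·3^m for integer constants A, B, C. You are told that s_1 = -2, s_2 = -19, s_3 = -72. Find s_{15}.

-43046700

Write the equations: A + B + 3C = -2; 2A + B + 9C = -19; 3A + B + 27C = -72.
Subtracting the first from the second: A + 6C = -17.
Subtracting the second from the third: A + 18C = -53.
Solving: C = -3, A = 1, then B = 6.
So s_m = 1·m + 6 + (-3)·3^m; at m=15 this is -43046700.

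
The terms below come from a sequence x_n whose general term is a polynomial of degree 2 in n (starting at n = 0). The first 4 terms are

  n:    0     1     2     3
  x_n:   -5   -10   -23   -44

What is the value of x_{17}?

-1178

1st diffs: -5, -13, -21.
2nd diffs: -8, -8 (constant).
Newton forward-difference form: x_n = -5 + (-5)·C(n,1) + (-8)·C(n,2).
At n = 17: n = 17, so x_{17} = -5 - 85 - 1088 = -1178.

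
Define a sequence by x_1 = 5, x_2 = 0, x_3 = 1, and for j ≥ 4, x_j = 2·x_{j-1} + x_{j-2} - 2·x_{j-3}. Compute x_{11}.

-1359

Step forward from the initial values:
x_4 = -8;  x_5 = -15;  x_6 = -40;  x_7 = -79;  x_8 = -168;  x_9 = -335;  x_{10} = -680;  x_{11} = -1359.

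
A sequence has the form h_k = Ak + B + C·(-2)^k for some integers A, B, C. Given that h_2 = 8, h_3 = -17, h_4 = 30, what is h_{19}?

-1048593

Plug in k = 2, 3, 4: 2A + B + 4C = 8; 3A + B - 8C = -17; 4A + B + 16C = 30.
Subtracting the first from the second: A - 12C = -25.
Subtracting the second from the third: A + 24C = 47.
Solving: C = 2, A = -1, then B = 2.
Hence h_{19} = -1·19 + 2 + 2·(-524288) = -1048593.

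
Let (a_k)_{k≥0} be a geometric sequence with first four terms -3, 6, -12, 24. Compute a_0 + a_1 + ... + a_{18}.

Common ratio r = -2.
a_k = (-3)·(-2)^(k-0).
S = (-3)·((-2)^19 - 1)/(-2 - 1) = (-3)·(-524288 - 1)/(-3) = -524289.

-524289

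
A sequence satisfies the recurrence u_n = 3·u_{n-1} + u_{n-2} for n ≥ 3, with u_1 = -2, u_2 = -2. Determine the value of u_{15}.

-13281128

Applying the relation repeatedly:
u_3 = -8;  u_4 = -26;  u_5 = -86;  …;  u_{12} = -368636;  u_{13} = -1217522;  u_{14} = -4021202;  u_{15} = -13281128.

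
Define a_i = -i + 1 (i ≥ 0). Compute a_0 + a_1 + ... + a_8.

-27

Over i = 0..8: Σi = 36.
Total = (-1)·36 + (1)·9 = -27.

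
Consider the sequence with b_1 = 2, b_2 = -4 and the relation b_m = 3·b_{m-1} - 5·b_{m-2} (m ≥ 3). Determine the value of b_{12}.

-20446

Step forward from the initial values:
b_3 = -22; b_4 = -46; b_5 = -28; b_6 = 146; b_7 = 578; b_8 = 1004; b_9 = 122; b_{10} = -4654; b_{11} = -14572; b_{12} = -20446.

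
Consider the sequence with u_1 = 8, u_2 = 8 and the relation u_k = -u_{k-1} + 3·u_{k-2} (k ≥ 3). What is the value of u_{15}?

79504

u_3 = 16; u_4 = 8; u_5 = 40; …; u_{12} = -6352; u_{13} = 15112; u_{14} = -34168; u_{15} = 79504.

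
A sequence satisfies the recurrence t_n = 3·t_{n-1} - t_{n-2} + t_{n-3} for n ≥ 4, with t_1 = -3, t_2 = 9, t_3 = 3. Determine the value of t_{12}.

-1587

Compute successive terms:
t_4 = -3; t_5 = -3; t_6 = -3; t_7 = -9; t_8 = -27; t_9 = -75; t_{10} = -207; t_{11} = -573; t_{12} = -1587.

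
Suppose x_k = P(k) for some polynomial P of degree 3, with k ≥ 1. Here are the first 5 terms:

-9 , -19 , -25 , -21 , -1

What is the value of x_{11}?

1st diffs: -10, -6, 4, 20.
2nd diffs: 4, 10, 16.
3rd diffs: 6, 6 (constant).
Newton forward-difference form: x_k = -9 + (-10)·C(k-1,1) + 4·C(k-1,2) + 6·C(k-1,3).
At k = 11: k-1 = 10, so x_{11} = -9 - 100 + 180 + 720 = 791.

791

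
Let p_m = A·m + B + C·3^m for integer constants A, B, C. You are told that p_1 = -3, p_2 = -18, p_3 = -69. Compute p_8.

-19656

At m = 1, 2, 3: A + B + 3C = -3; 2A + B + 9C = -18; 3A + B + 27C = -69.
Subtracting the first from the second: A + 6C = -15.
Subtracting the second from the third: A + 18C = -51.
Solving: C = -3, A = 3, then B = 3.
Therefore p_8 = 24 + 3 + (-3)·6561 = -19656.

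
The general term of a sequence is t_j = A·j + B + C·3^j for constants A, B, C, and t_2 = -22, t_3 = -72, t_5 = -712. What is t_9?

The three given values yield: 2A + B + 9C = -22; 3A + B + 27C = -72; 5A + B + 243C = -712.
Subtracting the first from the second: A + 18C = -50.
Subtracting the second from the third: 2A + 216C = -640.
Solving: C = -3, A = 4, then B = -3.
Therefore t_9 = 36 + (-3) + (-3)·19683 = -59016.

-59016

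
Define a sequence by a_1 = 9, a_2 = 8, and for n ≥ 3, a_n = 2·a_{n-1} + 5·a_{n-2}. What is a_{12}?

Applying the relation repeatedly:
a_3 = 61;  a_4 = 162;  a_5 = 629;  a_6 = 2068;  a_7 = 7281;  a_8 = 24902;  a_9 = 86209;  a_{10} = 296928;  a_{11} = 1024901;  a_{12} = 3534442.

3534442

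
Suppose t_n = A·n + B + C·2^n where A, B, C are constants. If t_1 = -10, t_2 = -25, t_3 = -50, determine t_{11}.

-10290

At n = 1, 2, 3: A + B + 2C = -10; 2A + B + 4C = -25; 3A + B + 8C = -50.
Subtracting the first from the second: A + 2C = -15.
Subtracting the second from the third: A + 4C = -25.
Solving: C = -5, A = -5, then B = 5.
So t_n = -5·n + 5 + (-5)·2^n; at n=11 this is -10290.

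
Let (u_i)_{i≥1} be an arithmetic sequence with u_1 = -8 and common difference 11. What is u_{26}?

u_i = -8 + (i - 1)·11.
u_{26} = -8 + 25·11 = 267.

267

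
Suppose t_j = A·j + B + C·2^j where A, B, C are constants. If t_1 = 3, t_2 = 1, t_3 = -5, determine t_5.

-49

At j = 1, 2, 3: A + B + 2C = 3; 2A + B + 4C = 1; 3A + B + 8C = -5.
Subtracting the first from the second: A + 2C = -2.
Subtracting the second from the third: A + 4C = -6.
Solving: C = -2, A = 2, then B = 5.
Hence t_5 = 2·5 + 5 + (-2)·32 = -49.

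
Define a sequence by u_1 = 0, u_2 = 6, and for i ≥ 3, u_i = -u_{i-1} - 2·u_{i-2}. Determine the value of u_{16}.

Iterate the recurrence:
u_3 = -6; u_4 = -6; u_5 = 18; …; u_{13} = -270; u_{14} = -6; u_{15} = 546; u_{16} = -534.

-534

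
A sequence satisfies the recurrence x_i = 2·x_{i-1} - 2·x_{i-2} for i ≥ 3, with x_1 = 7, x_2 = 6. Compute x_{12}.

Step forward from the initial values:
x_3 = -2  x_4 = -16  x_5 = -28  x_6 = -24  x_7 = 8  x_8 = 64  x_9 = 112  x_{10} = 96  x_{11} = -32  x_{12} = -256.

-256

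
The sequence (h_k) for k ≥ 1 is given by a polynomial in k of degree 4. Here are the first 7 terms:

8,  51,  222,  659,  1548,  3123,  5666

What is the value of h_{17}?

1st diffs: 43, 171, 437, 889, 1575, 2543.
2nd diffs: 128, 266, 452, 686, 968.
3rd diffs: 138, 186, 234, 282.
4th diffs: 48, 48, 48 (constant).
Newton forward-difference form: h_k = 8 + 43·C(k-1,1) + 128·C(k-1,2) + 138·C(k-1,3) + 48·C(k-1,4).
At k = 17: k-1 = 16, so h_{17} = 8 + 688 + 15360 + 77280 + 87360 = 180696.

180696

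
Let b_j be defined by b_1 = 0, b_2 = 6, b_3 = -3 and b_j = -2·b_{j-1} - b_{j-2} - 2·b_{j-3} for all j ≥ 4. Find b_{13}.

-2457

Applying the relation repeatedly:
b_4 = 0, b_5 = -9, b_6 = 24, b_7 = -39, b_8 = 72, b_9 = -153, b_{10} = 312, b_{11} = -615, b_{12} = 1224, b_{13} = -2457.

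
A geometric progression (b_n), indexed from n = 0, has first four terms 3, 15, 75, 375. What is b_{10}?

29296875

Common ratio r = 5.
b_n = 3·5^(n-0).
b_{10} = 3·5^10 = 29296875.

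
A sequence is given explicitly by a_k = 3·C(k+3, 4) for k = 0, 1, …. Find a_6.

C(9, 4) = 126, so a_6 = 378.

378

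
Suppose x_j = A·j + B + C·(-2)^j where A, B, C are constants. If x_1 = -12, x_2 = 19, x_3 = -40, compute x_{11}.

-10232

The three given values yield: A + B - 2C = -12; 2A + B + 4C = 19; 3A + B - 8C = -40.
Subtracting the first from the second: A + 6C = 31.
Subtracting the second from the third: A - 12C = -59.
Solving: C = 5, A = 1, then B = -3.
Hence x_{11} = 1·11 + (-3) + 5·(-2048) = -10232.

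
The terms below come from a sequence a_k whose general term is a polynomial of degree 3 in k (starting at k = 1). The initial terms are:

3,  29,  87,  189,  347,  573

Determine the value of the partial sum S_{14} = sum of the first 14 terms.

1st diffs: 26, 58, 102, 158, 226.
2nd diffs: 32, 44, 56, 68.
3rd diffs: 12, 12, 12 (constant).
Newton forward-difference form: a_k = 3 + 26·C(k-1,1) + 32·C(k-1,2) + 12·C(k-1,3).
Continuing: …, 879, 1277, 1779, 2397, …, a_{14} = 6269.
Summing k = 1..14 (14 terms) gives 26068.

26068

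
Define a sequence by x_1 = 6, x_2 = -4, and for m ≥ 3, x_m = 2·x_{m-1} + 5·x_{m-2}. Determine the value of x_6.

436

Step forward from the initial values:
x_3 = 22  x_4 = 24  x_5 = 158  x_6 = 436.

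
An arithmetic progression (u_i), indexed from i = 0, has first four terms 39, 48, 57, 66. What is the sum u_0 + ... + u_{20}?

2709

Common difference d = 9.
u_i = 39 + (i - 0)·9.
u_{20} = 219; S = 21·(39 + 219)/2 = 2709.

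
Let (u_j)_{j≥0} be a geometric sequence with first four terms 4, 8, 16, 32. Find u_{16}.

Common ratio r = 2.
u_j = 4·2^(j-0).
u_{16} = 4·2^16 = 262144.

262144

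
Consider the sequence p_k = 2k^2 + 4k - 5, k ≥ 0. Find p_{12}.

331

p_{12} = 2·12^2 + 4·12 - 5 = 331.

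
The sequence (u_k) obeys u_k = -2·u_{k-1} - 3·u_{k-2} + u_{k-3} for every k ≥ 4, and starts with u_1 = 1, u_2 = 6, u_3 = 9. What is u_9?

-200

u_4 = -35  u_5 = 49  u_6 = 16  u_7 = -214  u_8 = 429  u_9 = -200.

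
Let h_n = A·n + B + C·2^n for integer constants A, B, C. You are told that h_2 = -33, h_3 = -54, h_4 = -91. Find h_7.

-554

At n = 2, 3, 4: 2A + B + 4C = -33; 3A + B + 8C = -54; 4A + B + 16C = -91.
Subtracting the first from the second: A + 4C = -21.
Subtracting the second from the third: A + 8C = -37.
Solving: C = -4, A = -5, then B = -7.
Hence h_7 = -5·7 + (-7) + (-4)·128 = -554.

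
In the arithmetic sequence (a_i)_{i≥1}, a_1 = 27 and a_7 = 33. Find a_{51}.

Common difference d = (33 - 27) / (7 - 1) = 1.
a_i = 27 + (i - 1)·1.
a_{51} = 27 + 50·1 = 77.

77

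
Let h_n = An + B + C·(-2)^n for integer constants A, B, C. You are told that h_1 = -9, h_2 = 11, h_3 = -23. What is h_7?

-375

Write the equations: A + B - 2C = -9; 2A + B + 4C = 11; 3A + B - 8C = -23.
Subtracting the first from the second: A + 6C = 20.
Subtracting the second from the third: A - 12C = -34.
Solving: C = 3, A = 2, then B = -5.
Therefore h_7 = 14 + (-5) + 3·(-128) = -375.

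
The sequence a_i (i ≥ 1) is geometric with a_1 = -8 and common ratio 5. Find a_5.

a_i = (-8)·5^(i-1).
a_5 = (-8)·5^4 = -5000.

-5000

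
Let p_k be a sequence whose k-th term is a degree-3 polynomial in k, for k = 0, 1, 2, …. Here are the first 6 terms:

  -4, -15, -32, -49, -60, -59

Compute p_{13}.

1st diffs: -11, -17, -17, -11, 1.
2nd diffs: -6, 0, 6, 12.
3rd diffs: 6, 6, 6 (constant).
Newton forward-difference form: p_k = -4 + (-11)·C(k,1) + (-6)·C(k,2) + 6·C(k,3).
At k = 13: k = 13, so p_{13} = -4 - 143 - 468 + 1716 = 1101.

1101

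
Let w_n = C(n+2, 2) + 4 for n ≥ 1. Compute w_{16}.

C(18, 2) = 153, so w_{16} = 157.

157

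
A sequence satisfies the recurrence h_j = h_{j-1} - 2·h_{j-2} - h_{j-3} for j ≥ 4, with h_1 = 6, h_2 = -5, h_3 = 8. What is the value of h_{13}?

-447

h_4 = 12; h_5 = 1; h_6 = -31; h_7 = -45; h_8 = 16; h_9 = 137; h_{10} = 150; h_{11} = -140; h_{12} = -577; h_{13} = -447.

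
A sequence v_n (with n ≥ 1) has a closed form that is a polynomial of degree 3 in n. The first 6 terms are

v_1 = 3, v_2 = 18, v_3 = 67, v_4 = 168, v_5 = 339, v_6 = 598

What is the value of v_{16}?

1st diffs: 15, 49, 101, 171, 259.
2nd diffs: 34, 52, 70, 88.
3rd diffs: 18, 18, 18 (constant).
Newton forward-difference form: v_n = 3 + 15·C(n-1,1) + 34·C(n-1,2) + 18·C(n-1,3).
At n = 16: n-1 = 15, so v_{16} = 3 + 225 + 3570 + 8190 = 11988.

11988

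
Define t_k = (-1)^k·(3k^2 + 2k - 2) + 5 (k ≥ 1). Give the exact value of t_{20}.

(-1)^20 = 1; 3k^2 + 2k - 2 at k=20 is 1238; so t_{20} = 1243.

1243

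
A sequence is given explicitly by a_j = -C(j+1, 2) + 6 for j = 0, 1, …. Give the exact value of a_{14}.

-99

C(15, 2) = 105, so a_{14} = -99.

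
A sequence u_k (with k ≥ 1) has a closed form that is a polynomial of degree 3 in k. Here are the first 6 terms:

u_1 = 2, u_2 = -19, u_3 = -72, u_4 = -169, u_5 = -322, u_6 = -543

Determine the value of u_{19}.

1st diffs: -21, -53, -97, -153, -221.
2nd diffs: -32, -44, -56, -68.
3rd diffs: -12, -12, -12 (constant).
So u_k = -2k^3 - 4k^2 + 5k + 3.
Evaluating at k = 19 gives u_{19} = -15064.

-15064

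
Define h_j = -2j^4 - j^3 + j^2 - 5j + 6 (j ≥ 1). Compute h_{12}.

-43110

h_{12} = -2·12^4 - 1·12^3 + 1·12^2 - 5·12 + 6 = -43110.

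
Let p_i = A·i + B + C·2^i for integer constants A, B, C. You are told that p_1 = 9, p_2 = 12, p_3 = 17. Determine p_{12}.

4114

At i = 1, 2, 3: A + B + 2C = 9; 2A + B + 4C = 12; 3A + B + 8C = 17.
Subtracting the first from the second: A + 2C = 3.
Subtracting the second from the third: A + 4C = 5.
Solving: C = 1, A = 1, then B = 6.
So p_i = 1·i + 6 + 1·2^i; at i=12 this is 4114.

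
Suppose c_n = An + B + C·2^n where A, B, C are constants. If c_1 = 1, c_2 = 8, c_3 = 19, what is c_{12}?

The three given values yield: A + B + 2C = 1; 2A + B + 4C = 8; 3A + B + 8C = 19.
Subtracting the first from the second: A + 2C = 7.
Subtracting the second from the third: A + 4C = 11.
Solving: C = 2, A = 3, then B = -6.
Therefore c_{12} = 36 + (-6) + 2·4096 = 8222.

8222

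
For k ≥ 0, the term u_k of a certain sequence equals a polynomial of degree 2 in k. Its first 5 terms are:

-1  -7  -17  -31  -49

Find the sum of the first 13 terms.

1st diffs: -6, -10, -14, -18.
2nd diffs: -4, -4, -4 (constant).
Newton forward-difference form: u_k = -1 + (-6)·C(k,1) + (-4)·C(k,2).
Continuing: …, -71, -97, -127, -161, …, u_{12} = -337.
Summing k = 0..12 (13 terms) gives -1625.

-1625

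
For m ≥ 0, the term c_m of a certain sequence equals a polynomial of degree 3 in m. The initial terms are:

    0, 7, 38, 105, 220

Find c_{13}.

5395

1st diffs: 7, 31, 67, 115.
2nd diffs: 24, 36, 48.
3rd diffs: 12, 12 (constant).
So c_m = 2m^3 + 6m^2 - m.
Evaluating at m = 13 gives c_{13} = 5395.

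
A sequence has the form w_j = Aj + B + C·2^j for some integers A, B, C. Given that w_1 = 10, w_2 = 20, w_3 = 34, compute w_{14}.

32852

Write the equations: A + B + 2C = 10; 2A + B + 4C = 20; 3A + B + 8C = 34.
Subtracting the first from the second: A + 2C = 10.
Subtracting the second from the third: A + 4C = 14.
Solving: C = 2, A = 6, then B = 0.
Therefore w_{14} = 84 + 0 + 2·16384 = 32852.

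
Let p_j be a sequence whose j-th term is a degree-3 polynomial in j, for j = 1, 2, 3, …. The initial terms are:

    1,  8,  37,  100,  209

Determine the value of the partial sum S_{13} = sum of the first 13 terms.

1st diffs: 7, 29, 63, 109.
2nd diffs: 22, 34, 46.
3rd diffs: 12, 12 (constant).
So p_j = 2j^3 - j^2 - 4j + 4.
Continuing: …, 376, 613, 932, 1345, …, p_{13} = 4177.
Summing j = 1..13 (13 terms) gives 15431.

15431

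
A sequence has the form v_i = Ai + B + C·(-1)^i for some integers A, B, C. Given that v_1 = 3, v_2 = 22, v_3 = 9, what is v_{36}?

Write the equations: A + B - C = 3; 2A + B + C = 22; 3A + B - C = 9.
Subtracting the first from the second: A + 2C = 19.
Subtracting the second from the third: A - 2C = -13.
Solving: C = 8, A = 3, then B = 8.
Hence v_{36} = 3·36 + 8 + 8·1 = 124.

124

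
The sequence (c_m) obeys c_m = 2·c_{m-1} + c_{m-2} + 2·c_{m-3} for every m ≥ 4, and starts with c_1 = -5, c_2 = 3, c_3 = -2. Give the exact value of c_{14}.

c_4 = -11, c_5 = -18, c_6 = -51, …, c_{11} = -6982, c_{12} = -18563, c_{13} = -49362, c_{14} = -131251.

-131251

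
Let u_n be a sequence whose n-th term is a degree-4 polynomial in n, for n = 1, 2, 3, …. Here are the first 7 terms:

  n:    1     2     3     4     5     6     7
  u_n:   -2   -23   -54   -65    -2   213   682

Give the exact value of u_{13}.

1st diffs: -21, -31, -11, 63, 215, 469.
2nd diffs: -10, 20, 74, 152, 254.
3rd diffs: 30, 54, 78, 102.
4th diffs: 24, 24, 24 (constant).
Newton forward-difference form: u_n = -2 + (-21)·C(n-1,1) + (-10)·C(n-1,2) + 30·C(n-1,3) + 24·C(n-1,4).
At n = 13: n-1 = 12, so u_{13} = -2 - 252 - 660 + 6600 + 11880 = 17566.

17566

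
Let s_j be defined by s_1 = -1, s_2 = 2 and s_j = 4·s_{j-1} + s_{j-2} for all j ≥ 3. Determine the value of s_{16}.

1000946022

Iterate the recurrence:
s_3 = 7;  s_4 = 30;  s_5 = 127;  …;  s_{13} = 13168063;  s_{14} = 55780810;  s_{15} = 236291303;  s_{16} = 1000946022.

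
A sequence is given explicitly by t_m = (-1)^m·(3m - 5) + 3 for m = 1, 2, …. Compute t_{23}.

(-1)^23 = -1; 3m - 5 at m=23 is 64; so t_{23} = -61.

-61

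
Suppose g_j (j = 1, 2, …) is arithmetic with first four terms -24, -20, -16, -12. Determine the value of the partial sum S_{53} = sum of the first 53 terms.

Common difference d = 4.
g_j = -24 + (j - 1)·4.
g_{53} = 184; S = 53·(-24 + 184)/2 = 4240.

4240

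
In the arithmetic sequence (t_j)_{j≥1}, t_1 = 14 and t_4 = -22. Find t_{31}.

-346

Common difference d = (-22 - 14) / (4 - 1) = -12.
t_j = 14 + (j - 1)·(-12).
t_{31} = 14 + 30·(-12) = -346.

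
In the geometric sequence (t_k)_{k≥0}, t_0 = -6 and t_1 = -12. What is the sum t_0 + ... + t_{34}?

Common ratio r = 2.
t_k = (-6)·2^(k-0).
S = (-6)·(2^35 - 1)/(2 - 1) = (-6)·(34359738368 - 1)/(1) = -206158430202.

-206158430202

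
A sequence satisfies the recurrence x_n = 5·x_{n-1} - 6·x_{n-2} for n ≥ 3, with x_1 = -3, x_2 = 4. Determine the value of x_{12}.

1744846

Applying the relation repeatedly:
x_3 = 38  x_4 = 166  x_5 = 602  x_6 = 2014  x_7 = 6458  x_8 = 20206  x_9 = 62282  x_{10} = 190174  x_{11} = 577178  x_{12} = 1744846.
(Characteristic roots are 3 and 2.)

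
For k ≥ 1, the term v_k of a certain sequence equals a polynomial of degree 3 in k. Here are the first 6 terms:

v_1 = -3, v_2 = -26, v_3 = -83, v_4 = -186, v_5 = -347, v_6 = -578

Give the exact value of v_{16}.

1st diffs: -23, -57, -103, -161, -231.
2nd diffs: -34, -46, -58, -70.
3rd diffs: -12, -12, -12 (constant).
Newton forward-difference form: v_k = -3 + (-23)·C(k-1,1) + (-34)·C(k-1,2) + (-12)·C(k-1,3).
At k = 16: k-1 = 15, so v_{16} = -3 - 345 - 3570 - 5460 = -9378.

-9378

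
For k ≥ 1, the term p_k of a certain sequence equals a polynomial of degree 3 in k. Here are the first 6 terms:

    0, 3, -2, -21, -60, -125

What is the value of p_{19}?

-6066

1st diffs: 3, -5, -19, -39, -65.
2nd diffs: -8, -14, -20, -26.
3rd diffs: -6, -6, -6 (constant).
So p_k = -k^3 + 2k^2 + 4k - 5.
Evaluating at k = 19 gives p_{19} = -6066.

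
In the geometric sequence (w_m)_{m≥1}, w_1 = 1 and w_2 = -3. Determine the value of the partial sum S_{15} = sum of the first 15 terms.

3587227

Common ratio r = -3.
w_m = 1·(-3)^(m-1).
S = 1·((-3)^15 - 1)/(-3 - 1) = 1·(-14348907 - 1)/(-4) = 3587227.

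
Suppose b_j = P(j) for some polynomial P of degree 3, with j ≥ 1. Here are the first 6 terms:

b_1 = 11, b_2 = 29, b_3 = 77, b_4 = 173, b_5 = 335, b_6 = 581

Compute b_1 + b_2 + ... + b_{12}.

16830

1st diffs: 18, 48, 96, 162, 246.
2nd diffs: 30, 48, 66, 84.
3rd diffs: 18, 18, 18 (constant).
So b_j = 3j^3 - 3j^2 + 6j + 5.
Continuing: …, 929, 1397, 2003, 2765, …, b_{12} = 4829.
Summing j = 1..12 (12 terms) gives 16830.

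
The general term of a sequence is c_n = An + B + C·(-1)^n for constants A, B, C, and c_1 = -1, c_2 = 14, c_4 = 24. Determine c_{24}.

124

Plug in n = 1, 2, 4: A + B - C = -1; 2A + B + C = 14; 4A + B + C = 24.
Subtracting the first from the second: A + 2C = 15.
Subtracting the second from the third: 2A = 10.
Solving: C = 5, A = 5, then B = -1.
Hence c_{24} = 5·24 + (-1) + 5·1 = 124.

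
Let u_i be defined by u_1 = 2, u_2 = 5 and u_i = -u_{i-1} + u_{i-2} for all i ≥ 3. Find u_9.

Step forward from the initial values:
u_3 = -3; u_4 = 8; u_5 = -11; u_6 = 19; u_7 = -30; u_8 = 49; u_9 = -79.

-79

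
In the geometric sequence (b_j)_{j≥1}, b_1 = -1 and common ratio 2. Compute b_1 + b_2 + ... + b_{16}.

-65535

b_j = (-1)·2^(j-1).
S = (-1)·(2^16 - 1)/(2 - 1) = (-1)·(65536 - 1)/(1) = -65535.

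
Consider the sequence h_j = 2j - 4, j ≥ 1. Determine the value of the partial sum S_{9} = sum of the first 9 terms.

54

Over j = 1..9: Σj = 45.
Total = (2)·45 + (-4)·9 = 54.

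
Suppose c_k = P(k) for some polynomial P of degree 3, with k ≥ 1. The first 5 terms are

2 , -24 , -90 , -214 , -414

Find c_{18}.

-18120

1st diffs: -26, -66, -124, -200.
2nd diffs: -40, -58, -76.
3rd diffs: -18, -18 (constant).
Newton forward-difference form: c_k = 2 + (-26)·C(k-1,1) + (-40)·C(k-1,2) + (-18)·C(k-1,3).
At k = 18: k-1 = 17, so c_{18} = 2 - 442 - 5440 - 12240 = -18120.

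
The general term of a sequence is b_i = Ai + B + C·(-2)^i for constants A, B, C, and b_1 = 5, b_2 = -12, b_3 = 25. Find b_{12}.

At i = 1, 2, 3: A + B - 2C = 5; 2A + B + 4C = -12; 3A + B - 8C = 25.
Subtracting the first from the second: A + 6C = -17.
Subtracting the second from the third: A - 12C = 37.
Solving: C = -3, A = 1, then B = -2.
Therefore b_{12} = 12 + (-2) + (-3)·4096 = -12278.

-12278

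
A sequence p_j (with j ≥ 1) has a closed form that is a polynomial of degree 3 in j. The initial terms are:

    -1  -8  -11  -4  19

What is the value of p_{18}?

1st diffs: -7, -3, 7, 23.
2nd diffs: 4, 10, 16.
3rd diffs: 6, 6 (constant).
So p_j = j^3 - 4j^2 - 2j + 4.
Evaluating at j = 18 gives p_{18} = 4504.

4504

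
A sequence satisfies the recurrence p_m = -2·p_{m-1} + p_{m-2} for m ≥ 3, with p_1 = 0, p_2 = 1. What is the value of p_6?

Compute successive terms:
p_3 = -2; p_4 = 5; p_5 = -12; p_6 = 29.

29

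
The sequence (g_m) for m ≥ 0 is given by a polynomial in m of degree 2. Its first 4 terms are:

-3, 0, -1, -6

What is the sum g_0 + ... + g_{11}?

-718

1st diffs: 3, -1, -5.
2nd diffs: -4, -4 (constant).
Newton forward-difference form: g_m = -3 + 3·C(m,1) + (-4)·C(m,2).
Continuing: …, -15, -28, -45, -66, …, g_{11} = -190.
Summing m = 0..11 (12 terms) gives -718.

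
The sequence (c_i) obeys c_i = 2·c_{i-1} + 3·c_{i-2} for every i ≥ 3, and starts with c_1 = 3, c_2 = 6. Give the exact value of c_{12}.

Compute successive terms:
c_3 = 21; c_4 = 60; c_5 = 183; c_6 = 546; c_7 = 1641; c_8 = 4920; c_9 = 14763; c_{10} = 44286; c_{11} = 132861; c_{12} = 398580.
(Characteristic roots are 3 and -1.)

398580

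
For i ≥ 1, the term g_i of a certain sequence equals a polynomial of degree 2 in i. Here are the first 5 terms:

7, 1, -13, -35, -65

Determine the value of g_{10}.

1st diffs: -6, -14, -22, -30.
2nd diffs: -8, -8, -8 (constant).
Newton forward-difference form: g_i = 7 + (-6)·C(i-1,1) + (-8)·C(i-1,2).
At i = 10: i-1 = 9, so g_{10} = 7 - 54 - 288 = -335.

-335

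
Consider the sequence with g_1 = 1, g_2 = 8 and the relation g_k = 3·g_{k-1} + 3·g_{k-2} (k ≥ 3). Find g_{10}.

Step forward from the initial values:
g_3 = 27; g_4 = 105; g_5 = 396; g_6 = 1503; g_7 = 5697; g_8 = 21600; g_9 = 81891; g_{10} = 310473.

310473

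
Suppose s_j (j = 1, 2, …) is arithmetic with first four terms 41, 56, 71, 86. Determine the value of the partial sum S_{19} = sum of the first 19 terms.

Common difference d = 15.
s_j = 41 + (j - 1)·15.
s_{19} = 311; S = 19·(41 + 311)/2 = 3344.

3344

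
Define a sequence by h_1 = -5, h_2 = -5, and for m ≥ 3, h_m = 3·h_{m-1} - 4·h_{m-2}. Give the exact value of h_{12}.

Compute successive terms:
h_3 = 5  h_4 = 35  h_5 = 85  h_6 = 115  h_7 = 5  h_8 = -445  h_9 = -1355  h_{10} = -2285  h_{11} = -1435  h_{12} = 4835.

4835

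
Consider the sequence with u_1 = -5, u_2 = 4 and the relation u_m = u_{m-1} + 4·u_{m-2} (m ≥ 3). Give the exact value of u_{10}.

-4160

u_3 = -16, u_4 = 0, u_5 = -64, u_6 = -64, u_7 = -320, u_8 = -576, u_9 = -1856, u_{10} = -4160.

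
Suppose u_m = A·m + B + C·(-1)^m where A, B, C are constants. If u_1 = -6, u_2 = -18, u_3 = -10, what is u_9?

-22

Plug in m = 1, 2, 3: A + B - C = -6; 2A + B + C = -18; 3A + B - C = -10.
Subtracting the first from the second: A + 2C = -12.
Subtracting the second from the third: A - 2C = 8.
Solving: C = -5, A = -2, then B = -9.
So u_m = -2·m + (-9) + (-5)·(-1)^m; at m=9 this is -22.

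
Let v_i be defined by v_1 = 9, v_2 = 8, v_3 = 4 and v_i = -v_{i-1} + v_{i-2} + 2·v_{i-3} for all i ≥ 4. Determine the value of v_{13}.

v_4 = 22  v_5 = -2  v_6 = 32  v_7 = 10  v_8 = 18  v_9 = 56  v_{10} = -18  v_{11} = 110  v_{12} = -16  v_{13} = 90.

90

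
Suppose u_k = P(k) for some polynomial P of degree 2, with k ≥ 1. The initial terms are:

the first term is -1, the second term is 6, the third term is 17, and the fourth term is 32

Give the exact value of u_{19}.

1st diffs: 7, 11, 15.
2nd diffs: 4, 4 (constant).
Newton forward-difference form: u_k = -1 + 7·C(k-1,1) + 4·C(k-1,2).
At k = 19: k-1 = 18, so u_{19} = -1 + 126 + 612 = 737.

737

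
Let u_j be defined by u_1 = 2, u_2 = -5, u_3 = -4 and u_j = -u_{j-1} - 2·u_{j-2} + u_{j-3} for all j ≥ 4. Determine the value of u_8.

-32

Step forward from the initial values:
u_4 = 16, u_5 = -13, u_6 = -23, u_7 = 65, u_8 = -32.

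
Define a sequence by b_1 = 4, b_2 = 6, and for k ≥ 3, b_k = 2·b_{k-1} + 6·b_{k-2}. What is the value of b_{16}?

Iterate the recurrence:
b_3 = 36, b_4 = 108, b_5 = 432, …, b_{13} = 13112064, b_{14} = 47799936, b_{15} = 174272256, b_{16} = 635344128.

635344128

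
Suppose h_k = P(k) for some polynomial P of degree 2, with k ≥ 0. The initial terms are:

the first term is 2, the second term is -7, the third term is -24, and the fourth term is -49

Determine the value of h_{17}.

-1239

1st diffs: -9, -17, -25.
2nd diffs: -8, -8 (constant).
So h_k = -4k^2 - 5k + 2.
Evaluating at k = 17 gives h_{17} = -1239.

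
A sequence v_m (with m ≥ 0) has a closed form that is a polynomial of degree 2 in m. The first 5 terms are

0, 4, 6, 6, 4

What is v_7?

1st diffs: 4, 2, 0, -2.
2nd diffs: -2, -2, -2 (constant).
So v_m = -m^2 + 5m.
Evaluating at m = 7 gives v_7 = -14.

-14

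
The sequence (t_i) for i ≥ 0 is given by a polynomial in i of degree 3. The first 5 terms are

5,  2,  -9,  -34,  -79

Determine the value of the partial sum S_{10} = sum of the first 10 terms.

1st diffs: -3, -11, -25, -45.
2nd diffs: -8, -14, -20.
3rd diffs: -6, -6 (constant).
So t_i = -i^3 - i^2 - i + 5.
Continuing: …, -150, -253, -394, -579, …, t_9 = -814.
Summing i = 0..9 (10 terms) gives -2305.

-2305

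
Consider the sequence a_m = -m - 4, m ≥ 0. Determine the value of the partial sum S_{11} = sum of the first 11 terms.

Over m = 0..10: Σm = 55.
Total = (-1)·55 + (-4)·11 = -99.

-99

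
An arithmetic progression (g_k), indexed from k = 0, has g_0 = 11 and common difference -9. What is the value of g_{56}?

g_k = 11 + (k - 0)·(-9).
g_{56} = 11 + 56·(-9) = -493.

-493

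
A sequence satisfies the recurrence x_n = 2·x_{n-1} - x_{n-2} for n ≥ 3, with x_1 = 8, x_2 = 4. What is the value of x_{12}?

-36

Iterate the recurrence:
x_3 = 0;  x_4 = -4;  x_5 = -8;  x_6 = -12;  x_7 = -16;  x_8 = -20;  x_9 = -24;  x_{10} = -28;  x_{11} = -32;  x_{12} = -36.
(Characteristic roots are 1 and 1.)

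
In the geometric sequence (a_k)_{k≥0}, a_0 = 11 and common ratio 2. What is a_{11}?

22528

a_k = 11·2^(k-0).
a_{11} = 11·2^11 = 22528.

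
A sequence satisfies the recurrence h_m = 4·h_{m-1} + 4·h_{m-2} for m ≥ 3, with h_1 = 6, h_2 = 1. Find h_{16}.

19077677056

h_3 = 28  h_4 = 116  h_5 = 576  …  h_{13} = 169476096  h_{14} = 818302976  h_{15} = 3951116288  h_{16} = 19077677056.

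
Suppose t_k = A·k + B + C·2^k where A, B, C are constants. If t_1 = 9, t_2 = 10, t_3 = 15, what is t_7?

243

Write the equations: A + B + 2C = 9; 2A + B + 4C = 10; 3A + B + 8C = 15.
Subtracting the first from the second: A + 2C = 1.
Subtracting the second from the third: A + 4C = 5.
Solving: C = 2, A = -3, then B = 8.
Therefore t_7 = -21 + 8 + 2·128 = 243.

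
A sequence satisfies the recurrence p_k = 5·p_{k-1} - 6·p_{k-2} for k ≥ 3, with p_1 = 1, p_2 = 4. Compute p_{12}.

Applying the relation repeatedly:
p_3 = 14  p_4 = 46  p_5 = 146  p_6 = 454  p_7 = 1394  p_8 = 4246  p_9 = 12866  p_{10} = 38854  p_{11} = 117074  p_{12} = 352246.
(Characteristic roots are 3 and 2.)

352246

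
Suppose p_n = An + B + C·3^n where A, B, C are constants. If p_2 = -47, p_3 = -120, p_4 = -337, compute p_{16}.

Plug in n = 2, 3, 4: 2A + B + 9C = -47; 3A + B + 27C = -120; 4A + B + 81C = -337.
Subtracting the first from the second: A + 18C = -73.
Subtracting the second from the third: A + 54C = -217.
Solving: C = -4, A = -1, then B = -9.
Therefore p_{16} = -16 + (-9) + (-4)·43046721 = -172186909.

-172186909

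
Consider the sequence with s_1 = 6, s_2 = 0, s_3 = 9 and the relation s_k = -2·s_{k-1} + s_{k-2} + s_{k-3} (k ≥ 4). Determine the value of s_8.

-354

Step forward from the initial values:
s_4 = -12; s_5 = 33; s_6 = -69; s_7 = 159; s_8 = -354.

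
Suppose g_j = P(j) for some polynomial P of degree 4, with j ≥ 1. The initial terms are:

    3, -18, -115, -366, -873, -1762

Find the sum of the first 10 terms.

-32463

1st diffs: -21, -97, -251, -507, -889.
2nd diffs: -76, -154, -256, -382.
3rd diffs: -78, -102, -126.
4th diffs: -24, -24 (constant).
Newton forward-difference form: g_j = 3 + (-21)·C(j-1,1) + (-76)·C(j-1,2) + (-78)·C(j-1,3) + (-24)·C(j-1,4).
Continuing: -3183, -5310, -8341, -12498.
Summing j = 1..10 (10 terms) gives -32463.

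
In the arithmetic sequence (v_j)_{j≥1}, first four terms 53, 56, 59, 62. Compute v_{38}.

Common difference d = 3.
v_j = 53 + (j - 1)·3.
v_{38} = 53 + 37·3 = 164.

164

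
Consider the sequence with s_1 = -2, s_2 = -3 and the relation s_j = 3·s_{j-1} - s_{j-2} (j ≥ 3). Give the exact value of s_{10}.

Step forward from the initial values:
s_3 = -7, s_4 = -18, s_5 = -47, s_6 = -123, s_7 = -322, s_8 = -843, s_9 = -2207, s_{10} = -5778.

-5778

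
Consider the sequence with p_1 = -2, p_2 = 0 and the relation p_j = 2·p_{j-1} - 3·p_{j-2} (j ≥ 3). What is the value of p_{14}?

-2760

Step forward from the initial values:
p_3 = 6;  p_4 = 12;  p_5 = 6;  …;  p_{11} = 438;  p_{12} = -132;  p_{13} = -1578;  p_{14} = -2760.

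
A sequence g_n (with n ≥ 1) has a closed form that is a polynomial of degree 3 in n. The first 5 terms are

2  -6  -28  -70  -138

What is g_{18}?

1st diffs: -8, -22, -42, -68.
2nd diffs: -14, -20, -26.
3rd diffs: -6, -6 (constant).
Newton forward-difference form: g_n = 2 + (-8)·C(n-1,1) + (-14)·C(n-1,2) + (-6)·C(n-1,3).
At n = 18: n-1 = 17, so g_{18} = 2 - 136 - 1904 - 4080 = -6118.

-6118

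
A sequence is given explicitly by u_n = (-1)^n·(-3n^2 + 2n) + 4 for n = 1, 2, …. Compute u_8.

-172

(-1)^8 = 1; -3n^2 + 2n at n=8 is -176; so u_8 = -172.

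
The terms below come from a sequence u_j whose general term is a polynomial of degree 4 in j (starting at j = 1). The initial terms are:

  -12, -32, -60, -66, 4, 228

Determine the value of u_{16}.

45258

1st diffs: -20, -28, -6, 70, 224.
2nd diffs: -8, 22, 76, 154.
3rd diffs: 30, 54, 78.
4th diffs: 24, 24 (constant).
So u_j = j^4 - 5j^3 + j^2 - 3j - 6.
Evaluating at j = 16 gives u_{16} = 45258.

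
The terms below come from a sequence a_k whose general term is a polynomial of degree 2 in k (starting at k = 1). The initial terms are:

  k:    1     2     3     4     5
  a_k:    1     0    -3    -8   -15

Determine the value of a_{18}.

1st diffs: -1, -3, -5, -7.
2nd diffs: -2, -2, -2 (constant).
So a_k = -k^2 + 2k.
Evaluating at k = 18 gives a_{18} = -288.

-288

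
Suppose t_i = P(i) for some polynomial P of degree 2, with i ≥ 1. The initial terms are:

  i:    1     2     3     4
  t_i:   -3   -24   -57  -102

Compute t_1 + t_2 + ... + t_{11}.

1st diffs: -21, -33, -45.
2nd diffs: -12, -12 (constant).
Newton forward-difference form: t_i = -3 + (-21)·C(i-1,1) + (-12)·C(i-1,2).
Continuing: …, -159, -228, -309, -402, …, t_{11} = -753.
Summing i = 1..11 (11 terms) gives -3168.

-3168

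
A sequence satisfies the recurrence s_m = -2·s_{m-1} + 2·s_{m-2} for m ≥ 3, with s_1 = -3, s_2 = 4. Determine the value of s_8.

2032

Iterate the recurrence:
s_3 = -14, s_4 = 36, s_5 = -100, s_6 = 272, s_7 = -744, s_8 = 2032.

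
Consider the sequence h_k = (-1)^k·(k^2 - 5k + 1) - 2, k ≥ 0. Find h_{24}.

455

(-1)^24 = 1; k^2 - 5k + 1 at k=24 is 457; so h_{24} = 455.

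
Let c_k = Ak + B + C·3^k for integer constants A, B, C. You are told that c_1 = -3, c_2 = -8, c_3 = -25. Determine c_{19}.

-1162261449

Plug in k = 1, 2, 3: A + B + 3C = -3; 2A + B + 9C = -8; 3A + B + 27C = -25.
Subtracting the first from the second: A + 6C = -5.
Subtracting the second from the third: A + 18C = -17.
Solving: C = -1, A = 1, then B = -1.
So c_k = 1·k + (-1) + (-1)·3^k; at k=19 this is -1162261449.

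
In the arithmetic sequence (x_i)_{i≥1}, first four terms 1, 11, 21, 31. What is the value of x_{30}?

291

Common difference d = 10.
x_i = 1 + (i - 1)·10.
x_{30} = 1 + 29·10 = 291.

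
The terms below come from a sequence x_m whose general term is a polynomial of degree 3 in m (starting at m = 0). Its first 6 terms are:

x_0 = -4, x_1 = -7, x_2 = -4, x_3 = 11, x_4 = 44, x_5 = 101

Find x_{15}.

3311

1st diffs: -3, 3, 15, 33, 57.
2nd diffs: 6, 12, 18, 24.
3rd diffs: 6, 6, 6 (constant).
Newton forward-difference form: x_m = -4 + (-3)·C(m,1) + 6·C(m,2) + 6·C(m,3).
At m = 15: m = 15, so x_{15} = -4 - 45 + 630 + 2730 = 3311.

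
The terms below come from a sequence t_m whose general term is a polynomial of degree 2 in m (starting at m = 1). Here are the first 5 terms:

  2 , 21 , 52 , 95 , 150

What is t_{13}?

1022

1st diffs: 19, 31, 43, 55.
2nd diffs: 12, 12, 12 (constant).
Newton forward-difference form: t_m = 2 + 19·C(m-1,1) + 12·C(m-1,2).
At m = 13: m-1 = 12, so t_{13} = 2 + 228 + 792 = 1022.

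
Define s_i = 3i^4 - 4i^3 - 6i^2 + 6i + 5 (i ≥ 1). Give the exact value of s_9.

16340

s_9 = 3·9^4 - 4·9^3 - 6·9^2 + 6·9 + 5 = 16340.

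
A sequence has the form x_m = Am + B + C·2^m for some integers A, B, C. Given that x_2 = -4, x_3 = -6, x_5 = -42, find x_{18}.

-524188

The three given values yield: 2A + B + 4C = -4; 3A + B + 8C = -6; 5A + B + 32C = -42.
Subtracting the first from the second: A + 4C = -2.
Subtracting the second from the third: 2A + 24C = -36.
Solving: C = -2, A = 6, then B = -8.
Hence x_{18} = 6·18 + (-8) + (-2)·262144 = -524188.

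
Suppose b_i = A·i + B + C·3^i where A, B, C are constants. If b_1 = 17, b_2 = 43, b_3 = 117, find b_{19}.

4649045909

Plug in i = 1, 2, 3: A + B + 3C = 17; 2A + B + 9C = 43; 3A + B + 27C = 117.
Subtracting the first from the second: A + 6C = 26.
Subtracting the second from the third: A + 18C = 74.
Solving: C = 4, A = 2, then B = 3.
Hence b_{19} = 2·19 + 3 + 4·1162261467 = 4649045909.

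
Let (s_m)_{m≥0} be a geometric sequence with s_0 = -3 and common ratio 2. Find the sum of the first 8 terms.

-765

s_m = (-3)·2^(m-0).
S = (-3)·(2^8 - 1)/(2 - 1) = (-3)·(256 - 1)/(1) = -765.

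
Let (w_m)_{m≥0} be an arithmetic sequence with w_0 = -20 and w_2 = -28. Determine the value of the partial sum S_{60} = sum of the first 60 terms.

-8280

Common difference d = (-28 - (-20)) / (2 - 0) = -4.
w_m = -20 + (m - 0)·(-4).
w_{59} = -256; S = 60·(-20 + (-256))/2 = -8280.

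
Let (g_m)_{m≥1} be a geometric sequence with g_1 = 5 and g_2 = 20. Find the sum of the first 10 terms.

Common ratio r = 4.
g_m = 5·4^(m-1).
S = 5·(4^10 - 1)/(4 - 1) = 5·(1048576 - 1)/(3) = 1747625.

1747625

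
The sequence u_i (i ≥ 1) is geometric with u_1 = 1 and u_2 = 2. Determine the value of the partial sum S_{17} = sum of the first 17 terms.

Common ratio r = 2.
u_i = 1·2^(i-1).
S = 1·(2^17 - 1)/(2 - 1) = 1·(131072 - 1)/(1) = 131071.

131071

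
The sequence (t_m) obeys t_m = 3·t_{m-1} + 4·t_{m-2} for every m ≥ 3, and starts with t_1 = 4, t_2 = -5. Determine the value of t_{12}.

Applying the relation repeatedly:
t_3 = 1, t_4 = -17, t_5 = -47, t_6 = -209, t_7 = -815, t_8 = -3281, t_9 = -13103, t_{10} = -52433, t_{11} = -209711, t_{12} = -838865.
(Characteristic roots are 4 and -1.)

-838865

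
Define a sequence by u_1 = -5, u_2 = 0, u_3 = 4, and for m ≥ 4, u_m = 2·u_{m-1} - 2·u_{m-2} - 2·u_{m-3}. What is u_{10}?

-72

Step forward from the initial values:
u_4 = 18  u_5 = 28  u_6 = 12  u_7 = -68  u_8 = -216  u_9 = -320  u_{10} = -72.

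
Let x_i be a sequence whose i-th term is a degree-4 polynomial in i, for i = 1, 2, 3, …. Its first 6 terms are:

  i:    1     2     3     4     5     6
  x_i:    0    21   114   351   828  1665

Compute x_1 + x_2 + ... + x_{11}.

1st diffs: 21, 93, 237, 477, 837.
2nd diffs: 72, 144, 240, 360.
3rd diffs: 72, 96, 120.
4th diffs: 24, 24 (constant).
So x_i = i^4 + 2i^3 - i^2 - 5i + 3.
Continuing: …, 3006, 5019, 7896, 11853, …, x_{11} = 17130.
Summing i = 1..11 (11 terms) gives 47883.

47883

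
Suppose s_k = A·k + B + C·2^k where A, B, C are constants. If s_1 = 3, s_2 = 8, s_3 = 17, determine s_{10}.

The three given values yield: A + B + 2C = 3; 2A + B + 4C = 8; 3A + B + 8C = 17.
Subtracting the first from the second: A + 2C = 5.
Subtracting the second from the third: A + 4C = 9.
Solving: C = 2, A = 1, then B = -2.
Therefore s_{10} = 10 + (-2) + 2·1024 = 2056.

2056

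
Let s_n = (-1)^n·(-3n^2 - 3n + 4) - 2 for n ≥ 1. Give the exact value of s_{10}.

-328

(-1)^10 = 1; -3n^2 - 3n + 4 at n=10 is -326; so s_{10} = -328.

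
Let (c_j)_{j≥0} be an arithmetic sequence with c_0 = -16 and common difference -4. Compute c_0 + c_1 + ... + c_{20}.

-1176

c_j = -16 + (j - 0)·(-4).
c_{20} = -96; S = 21·(-16 + (-96))/2 = -1176.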